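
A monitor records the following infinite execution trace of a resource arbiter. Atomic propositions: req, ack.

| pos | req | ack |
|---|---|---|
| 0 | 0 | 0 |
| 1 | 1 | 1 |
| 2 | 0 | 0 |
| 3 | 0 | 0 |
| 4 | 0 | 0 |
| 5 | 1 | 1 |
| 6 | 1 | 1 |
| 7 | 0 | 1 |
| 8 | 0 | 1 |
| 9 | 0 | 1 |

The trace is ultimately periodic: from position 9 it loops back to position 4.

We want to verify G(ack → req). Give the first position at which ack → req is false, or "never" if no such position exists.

Check ack → req at each position in order: 0 ✓, 1 ✓, 2 ✓, 3 ✓, 4 ✓, 5 ✓, 6 ✓.
At position 7 the labels are {ack}, so ack → req is false there. This is the first violation.

7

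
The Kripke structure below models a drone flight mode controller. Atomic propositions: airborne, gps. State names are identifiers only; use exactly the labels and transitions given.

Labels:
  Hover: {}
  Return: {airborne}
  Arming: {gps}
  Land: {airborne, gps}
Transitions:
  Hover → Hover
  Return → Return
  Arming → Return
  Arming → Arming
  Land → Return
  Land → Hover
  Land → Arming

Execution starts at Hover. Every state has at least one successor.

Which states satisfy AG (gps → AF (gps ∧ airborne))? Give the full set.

States satisfying gps → AF (gps ∧ airborne): {Hover, Return, Land}.
States satisfying AG (gps → AF (gps ∧ airborne)): {Hover, Return}.

{Hover, Return}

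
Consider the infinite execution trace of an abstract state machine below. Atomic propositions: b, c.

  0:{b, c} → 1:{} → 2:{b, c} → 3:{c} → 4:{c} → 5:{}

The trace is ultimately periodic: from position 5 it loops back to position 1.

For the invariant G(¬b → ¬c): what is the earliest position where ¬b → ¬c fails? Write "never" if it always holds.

3

Check ¬b → ¬c at each position in order: 0 ✓, 1 ✓, 2 ✓.
At position 3 the labels are {c}, so ¬b → ¬c is false there. This is the first violation.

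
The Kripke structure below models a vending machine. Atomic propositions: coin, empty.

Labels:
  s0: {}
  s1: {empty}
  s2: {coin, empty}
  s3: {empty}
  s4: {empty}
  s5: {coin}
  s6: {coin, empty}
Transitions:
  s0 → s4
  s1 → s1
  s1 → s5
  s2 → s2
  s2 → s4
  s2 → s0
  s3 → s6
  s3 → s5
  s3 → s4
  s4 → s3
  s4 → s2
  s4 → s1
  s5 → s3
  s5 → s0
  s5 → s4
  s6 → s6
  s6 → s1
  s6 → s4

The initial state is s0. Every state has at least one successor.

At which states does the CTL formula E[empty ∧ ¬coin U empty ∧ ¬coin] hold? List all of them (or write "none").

{s1, s3, s4}

States satisfying empty ∧ ¬coin: {s1, s3, s4}.
States satisfying E[empty ∧ ¬coin U empty ∧ ¬coin]: {s1, s3, s4}.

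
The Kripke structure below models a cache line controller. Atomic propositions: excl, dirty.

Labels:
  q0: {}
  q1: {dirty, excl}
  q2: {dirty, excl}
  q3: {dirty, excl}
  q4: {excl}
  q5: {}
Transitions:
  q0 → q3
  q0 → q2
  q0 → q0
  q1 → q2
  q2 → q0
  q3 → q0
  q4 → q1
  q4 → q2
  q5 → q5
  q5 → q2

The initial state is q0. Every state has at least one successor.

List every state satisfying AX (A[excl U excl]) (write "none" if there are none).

States satisfying A[excl U excl]: {q1, q2, q3, q4}.
States satisfying AX (A[excl U excl]): {q1, q4}.

{q1, q4}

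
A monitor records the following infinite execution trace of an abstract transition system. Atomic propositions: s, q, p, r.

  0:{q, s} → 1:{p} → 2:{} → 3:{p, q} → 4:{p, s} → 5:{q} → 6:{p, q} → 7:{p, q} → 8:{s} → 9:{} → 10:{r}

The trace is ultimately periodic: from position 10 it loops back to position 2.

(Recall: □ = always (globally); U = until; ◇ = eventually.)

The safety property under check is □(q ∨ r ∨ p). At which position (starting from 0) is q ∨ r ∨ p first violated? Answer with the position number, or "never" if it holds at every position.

Check q ∨ r ∨ p at each position in order: 0 ✓, 1 ✓.
At position 2 the labels are {}, so q ∨ r ∨ p is false there. This is the first violation.

2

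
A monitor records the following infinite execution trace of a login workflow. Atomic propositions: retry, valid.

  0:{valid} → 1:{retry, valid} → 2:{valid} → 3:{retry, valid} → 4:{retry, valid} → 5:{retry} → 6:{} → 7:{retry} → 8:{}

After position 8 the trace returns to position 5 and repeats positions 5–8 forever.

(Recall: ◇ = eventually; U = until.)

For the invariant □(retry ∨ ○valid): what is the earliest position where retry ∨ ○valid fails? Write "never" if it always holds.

6

Check retry ∨ ○valid at each position in order: 0 ✓, 1 ✓, 2 ✓, 3 ✓, 4 ✓, 5 ✓.
At position 6 the labels are {} and the next position 7 has {retry}, so retry ∨ ○valid is false there. This is the first violation.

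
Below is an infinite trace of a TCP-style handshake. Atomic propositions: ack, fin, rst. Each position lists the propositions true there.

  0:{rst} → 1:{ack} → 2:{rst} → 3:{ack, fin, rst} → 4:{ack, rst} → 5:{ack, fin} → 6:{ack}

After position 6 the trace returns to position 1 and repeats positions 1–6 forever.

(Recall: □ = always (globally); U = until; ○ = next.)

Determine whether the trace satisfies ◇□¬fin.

No

□¬fin is false at every position 0..6, so it never becomes true and ◇□¬fin fails.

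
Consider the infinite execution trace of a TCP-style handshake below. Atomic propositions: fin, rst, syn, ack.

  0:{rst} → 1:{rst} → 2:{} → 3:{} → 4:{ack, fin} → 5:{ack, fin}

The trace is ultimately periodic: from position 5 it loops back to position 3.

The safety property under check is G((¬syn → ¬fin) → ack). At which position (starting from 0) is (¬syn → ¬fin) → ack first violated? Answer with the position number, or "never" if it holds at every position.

At position 0 the labels are {rst}, so (¬syn → ¬fin) → ack is false there. This is the first violation.

0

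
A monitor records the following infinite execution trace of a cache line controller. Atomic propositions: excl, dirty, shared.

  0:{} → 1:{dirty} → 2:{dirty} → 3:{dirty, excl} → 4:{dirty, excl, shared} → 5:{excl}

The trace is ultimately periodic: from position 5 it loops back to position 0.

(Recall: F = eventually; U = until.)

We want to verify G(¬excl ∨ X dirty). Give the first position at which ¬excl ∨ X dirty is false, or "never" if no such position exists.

Check ¬excl ∨ X dirty at each position in order: 0 ✓, 1 ✓, 2 ✓, 3 ✓.
At position 4 the labels are {dirty, excl, shared} and the next position 5 has {excl}, so ¬excl ∨ X dirty is false there. This is the first violation.

4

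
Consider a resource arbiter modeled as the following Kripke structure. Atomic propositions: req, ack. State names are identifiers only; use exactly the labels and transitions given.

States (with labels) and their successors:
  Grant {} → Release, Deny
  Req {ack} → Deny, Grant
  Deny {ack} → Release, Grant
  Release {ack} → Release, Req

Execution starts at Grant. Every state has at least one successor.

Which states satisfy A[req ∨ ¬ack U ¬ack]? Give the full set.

{Grant}

States satisfying req ∨ ¬ack: {Grant}.
States satisfying ¬ack: {Grant}.
States satisfying A[req ∨ ¬ack U ¬ack]: {Grant}.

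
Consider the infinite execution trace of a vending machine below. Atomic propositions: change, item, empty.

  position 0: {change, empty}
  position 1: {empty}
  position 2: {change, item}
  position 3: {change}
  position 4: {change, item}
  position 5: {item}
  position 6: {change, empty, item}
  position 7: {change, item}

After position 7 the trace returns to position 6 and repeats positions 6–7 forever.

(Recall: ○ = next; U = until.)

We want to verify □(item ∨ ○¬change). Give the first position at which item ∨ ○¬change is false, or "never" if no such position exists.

Check item ∨ ○¬change at each position in order: 0 ✓.
At position 1 the labels are {empty} and the next position 2 has {change, item}, so item ∨ ○¬change is false there. This is the first violation.

1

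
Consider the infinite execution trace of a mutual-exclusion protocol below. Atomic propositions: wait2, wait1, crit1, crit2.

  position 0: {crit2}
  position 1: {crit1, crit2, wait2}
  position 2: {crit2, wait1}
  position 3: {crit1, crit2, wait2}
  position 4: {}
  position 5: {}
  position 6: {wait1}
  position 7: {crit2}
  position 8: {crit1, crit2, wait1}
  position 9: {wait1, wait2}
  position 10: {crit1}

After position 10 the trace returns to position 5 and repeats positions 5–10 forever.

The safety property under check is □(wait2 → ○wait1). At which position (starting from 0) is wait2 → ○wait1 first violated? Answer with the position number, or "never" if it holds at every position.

Check wait2 → ○wait1 at each position in order: 0 ✓, 1 ✓, 2 ✓.
At position 3 the labels are {crit1, crit2, wait2} and the next position 4 has {}, so wait2 → ○wait1 is false there. This is the first violation.

3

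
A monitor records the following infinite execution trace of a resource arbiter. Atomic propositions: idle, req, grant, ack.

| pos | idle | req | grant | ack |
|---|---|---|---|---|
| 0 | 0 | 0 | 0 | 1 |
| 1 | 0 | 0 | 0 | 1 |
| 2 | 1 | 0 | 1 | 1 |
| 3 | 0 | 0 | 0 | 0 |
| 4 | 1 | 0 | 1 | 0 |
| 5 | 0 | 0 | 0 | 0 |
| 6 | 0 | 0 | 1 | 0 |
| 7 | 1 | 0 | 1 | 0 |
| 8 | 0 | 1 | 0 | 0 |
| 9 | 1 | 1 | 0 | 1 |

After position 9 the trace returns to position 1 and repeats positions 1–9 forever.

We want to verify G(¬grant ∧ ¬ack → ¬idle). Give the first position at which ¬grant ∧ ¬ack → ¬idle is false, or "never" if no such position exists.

¬grant ∧ ¬ack → ¬idle holds at every position 0..9, and those are all the positions the trace ever visits, so the invariant G(¬grant ∧ ¬ack → ¬idle) is never violated.

never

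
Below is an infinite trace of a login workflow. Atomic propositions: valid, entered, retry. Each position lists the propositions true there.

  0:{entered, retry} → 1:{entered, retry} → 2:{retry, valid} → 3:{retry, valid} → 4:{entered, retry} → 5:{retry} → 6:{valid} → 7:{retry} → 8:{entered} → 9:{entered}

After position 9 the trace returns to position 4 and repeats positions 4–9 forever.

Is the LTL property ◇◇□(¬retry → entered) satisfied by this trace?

No

◇□(¬retry → entered) is false at every position 0..9, so it never becomes true and ◇◇□(¬retry → entered) fails.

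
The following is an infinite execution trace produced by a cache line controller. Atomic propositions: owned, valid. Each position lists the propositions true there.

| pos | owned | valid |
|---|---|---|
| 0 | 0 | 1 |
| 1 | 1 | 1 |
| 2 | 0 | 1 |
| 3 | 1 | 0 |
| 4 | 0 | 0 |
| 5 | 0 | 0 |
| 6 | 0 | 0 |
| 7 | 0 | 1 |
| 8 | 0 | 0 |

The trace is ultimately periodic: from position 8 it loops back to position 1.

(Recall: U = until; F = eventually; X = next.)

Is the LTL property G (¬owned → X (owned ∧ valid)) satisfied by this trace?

¬owned → X (owned ∧ valid) must hold at every position from 0 onward. It fails at position 2, so G (¬owned → X (owned ∧ valid)) is false.
Positions where ¬owned holds: 0, 2, 4, 5, 6, 7, 8.
Check X (owned ∧ valid) at each: 0→ok, 2→fails, 4→fails, 5→fails, 6→fails, 7→fails, 8→ok.

No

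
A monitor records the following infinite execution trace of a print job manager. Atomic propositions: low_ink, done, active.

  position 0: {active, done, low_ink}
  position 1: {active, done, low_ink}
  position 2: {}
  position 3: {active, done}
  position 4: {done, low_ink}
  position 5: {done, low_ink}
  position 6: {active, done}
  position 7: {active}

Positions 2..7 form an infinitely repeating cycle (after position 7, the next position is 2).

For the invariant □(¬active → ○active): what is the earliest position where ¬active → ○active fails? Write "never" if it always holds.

Check ¬active → ○active at each position in order: 0 ✓, 1 ✓, 2 ✓, 3 ✓.
At position 4 the labels are {done, low_ink} and the next position 5 has {done, low_ink}, so ¬active → ○active is false there. This is the first violation.

4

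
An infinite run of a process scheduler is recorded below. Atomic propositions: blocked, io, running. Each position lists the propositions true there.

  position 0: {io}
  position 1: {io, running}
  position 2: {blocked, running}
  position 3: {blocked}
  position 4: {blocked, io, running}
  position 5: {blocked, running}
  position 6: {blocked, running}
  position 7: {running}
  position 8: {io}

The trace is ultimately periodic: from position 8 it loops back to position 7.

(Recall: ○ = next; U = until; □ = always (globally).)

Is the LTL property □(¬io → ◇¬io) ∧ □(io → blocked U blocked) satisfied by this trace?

Does not hold

¬io → ◇¬io holds at every position 0..8, and those are all positions ever visited, so □(¬io → ◇¬io) holds.
Positions where ¬io holds: 2, 3, 5, 6, 7.
Check ◇¬io at each: 2→ok, 3→ok, 5→ok, 6→ok, 7→ok.
io → blocked U blocked must hold at every position from 0 onward. It fails at position 0, so □(io → blocked U blocked) is false.
Positions where io holds: 0, 1, 4, 8.
Check blocked U blocked at each: 0→fails, 1→fails, 4→ok, 8→fails.
At position 0: □(¬io → ◇¬io) is true; □(io → blocked U blocked) is false; so □(¬io → ◇¬io) ∧ □(io → blocked U blocked) is false.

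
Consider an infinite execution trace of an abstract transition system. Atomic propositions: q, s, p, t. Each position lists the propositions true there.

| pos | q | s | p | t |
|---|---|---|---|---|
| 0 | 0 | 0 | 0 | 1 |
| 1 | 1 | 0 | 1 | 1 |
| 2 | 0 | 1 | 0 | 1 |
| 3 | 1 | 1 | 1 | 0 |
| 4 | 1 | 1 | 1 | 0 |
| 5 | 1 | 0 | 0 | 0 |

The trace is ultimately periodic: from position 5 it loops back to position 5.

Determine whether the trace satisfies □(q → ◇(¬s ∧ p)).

Does not hold

q → ◇(¬s ∧ p) must hold at every position from 0 onward. It fails at position 3, so □(q → ◇(¬s ∧ p)) is false.
Positions where q holds: 1, 3, 4, 5.
Check ◇(¬s ∧ p) at each: 1→ok, 3→fails, 4→fails, 5→fails.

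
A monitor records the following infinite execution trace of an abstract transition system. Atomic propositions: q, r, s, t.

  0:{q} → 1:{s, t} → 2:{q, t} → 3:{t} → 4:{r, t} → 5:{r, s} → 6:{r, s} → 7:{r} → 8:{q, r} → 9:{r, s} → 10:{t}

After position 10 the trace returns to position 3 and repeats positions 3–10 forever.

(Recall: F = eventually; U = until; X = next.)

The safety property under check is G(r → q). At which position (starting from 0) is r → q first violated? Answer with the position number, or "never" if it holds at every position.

4

Check r → q at each position in order: 0 ✓, 1 ✓, 2 ✓, 3 ✓.
At position 4 the labels are {r, t}, so r → q is false there. This is the first violation.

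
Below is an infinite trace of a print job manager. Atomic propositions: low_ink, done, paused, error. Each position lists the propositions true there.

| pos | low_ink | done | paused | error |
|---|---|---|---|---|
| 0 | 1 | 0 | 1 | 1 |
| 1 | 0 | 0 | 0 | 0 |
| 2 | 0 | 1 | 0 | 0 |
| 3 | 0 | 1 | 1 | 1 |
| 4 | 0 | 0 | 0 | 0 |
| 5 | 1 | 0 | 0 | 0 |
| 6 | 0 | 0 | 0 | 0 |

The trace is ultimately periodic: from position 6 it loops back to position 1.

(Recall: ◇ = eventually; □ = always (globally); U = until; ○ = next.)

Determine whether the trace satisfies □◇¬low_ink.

◇¬low_ink holds at every position 0..6, and those are all positions ever visited, so □◇¬low_ink holds.

Satisfied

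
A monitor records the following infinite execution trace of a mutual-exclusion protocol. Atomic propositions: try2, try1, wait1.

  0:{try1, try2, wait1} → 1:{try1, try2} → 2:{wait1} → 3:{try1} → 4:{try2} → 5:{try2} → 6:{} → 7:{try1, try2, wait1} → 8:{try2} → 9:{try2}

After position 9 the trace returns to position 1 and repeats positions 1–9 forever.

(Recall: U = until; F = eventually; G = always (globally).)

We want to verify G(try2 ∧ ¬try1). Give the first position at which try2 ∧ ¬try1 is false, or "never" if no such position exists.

0

At position 0 the labels are {try1, try2, wait1}, so try2 ∧ ¬try1 is false there. This is the first violation.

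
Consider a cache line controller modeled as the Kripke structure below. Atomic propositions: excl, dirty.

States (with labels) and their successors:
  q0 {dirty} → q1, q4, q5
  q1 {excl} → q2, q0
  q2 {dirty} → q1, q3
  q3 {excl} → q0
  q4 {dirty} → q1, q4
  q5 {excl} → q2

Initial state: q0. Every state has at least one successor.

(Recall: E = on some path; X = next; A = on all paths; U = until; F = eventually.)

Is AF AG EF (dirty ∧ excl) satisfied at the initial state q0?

States satisfying AG EF (dirty ∧ excl): ∅.
States satisfying AF AG EF (dirty ∧ excl): ∅.
There is a path from q0 along which AG EF (dirty ∧ excl) never holds.
q0 ∉ Sat(AF AG EF (dirty ∧ excl)).

Violated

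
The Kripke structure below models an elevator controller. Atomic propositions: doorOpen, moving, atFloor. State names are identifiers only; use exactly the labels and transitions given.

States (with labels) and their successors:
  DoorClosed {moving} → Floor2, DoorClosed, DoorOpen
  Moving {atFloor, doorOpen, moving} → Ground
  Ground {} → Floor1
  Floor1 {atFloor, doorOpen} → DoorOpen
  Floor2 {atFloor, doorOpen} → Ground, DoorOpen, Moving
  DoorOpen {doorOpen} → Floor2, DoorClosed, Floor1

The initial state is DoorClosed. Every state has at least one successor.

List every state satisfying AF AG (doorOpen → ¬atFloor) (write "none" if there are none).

none

States satisfying AG (doorOpen → ¬atFloor): ∅.
States satisfying AF AG (doorOpen → ¬atFloor): ∅.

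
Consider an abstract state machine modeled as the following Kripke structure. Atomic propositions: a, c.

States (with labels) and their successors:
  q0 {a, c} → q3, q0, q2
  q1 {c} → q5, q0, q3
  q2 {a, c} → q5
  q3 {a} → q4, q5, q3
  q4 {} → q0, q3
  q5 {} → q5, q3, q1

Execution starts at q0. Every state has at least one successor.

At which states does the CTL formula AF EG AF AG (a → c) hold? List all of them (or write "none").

States satisfying EG AF AG (a → c): ∅.
States satisfying AF EG AF AG (a → c): ∅.

none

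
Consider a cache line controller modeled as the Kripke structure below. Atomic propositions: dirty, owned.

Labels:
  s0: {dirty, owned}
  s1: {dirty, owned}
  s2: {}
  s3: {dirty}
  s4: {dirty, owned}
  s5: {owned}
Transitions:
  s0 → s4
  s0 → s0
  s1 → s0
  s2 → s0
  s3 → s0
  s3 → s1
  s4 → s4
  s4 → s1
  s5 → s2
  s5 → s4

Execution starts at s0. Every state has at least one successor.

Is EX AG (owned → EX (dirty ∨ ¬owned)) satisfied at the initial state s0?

Holds

States satisfying AG (owned → EX (dirty ∨ ¬owned)): {s0, s1, s2, s3, s4, s5}.
States satisfying EX AG (owned → EX (dirty ∨ ¬owned)): {s0, s1, s2, s3, s4, s5}.
s0 ∈ Sat(EX AG (owned → EX (dirty ∨ ¬owned))).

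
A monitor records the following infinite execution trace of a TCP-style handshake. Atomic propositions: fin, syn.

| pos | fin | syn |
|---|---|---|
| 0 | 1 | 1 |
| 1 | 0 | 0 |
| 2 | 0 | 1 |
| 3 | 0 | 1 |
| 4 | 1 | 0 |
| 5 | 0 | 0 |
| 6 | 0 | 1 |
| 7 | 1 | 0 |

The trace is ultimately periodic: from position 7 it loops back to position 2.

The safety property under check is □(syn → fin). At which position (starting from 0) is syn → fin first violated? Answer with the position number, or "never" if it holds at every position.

2

Check syn → fin at each position in order: 0 ✓, 1 ✓.
At position 2 the labels are {syn}, so syn → fin is false there. This is the first violation.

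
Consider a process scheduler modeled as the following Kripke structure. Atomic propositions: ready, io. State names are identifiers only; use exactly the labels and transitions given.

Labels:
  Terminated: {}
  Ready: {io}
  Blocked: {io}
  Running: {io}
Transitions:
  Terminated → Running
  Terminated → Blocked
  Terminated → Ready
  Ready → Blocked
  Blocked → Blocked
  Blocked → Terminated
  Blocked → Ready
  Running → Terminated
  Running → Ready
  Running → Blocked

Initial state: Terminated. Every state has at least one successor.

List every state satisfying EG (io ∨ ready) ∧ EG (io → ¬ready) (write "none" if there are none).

{Ready, Blocked, Running}

States satisfying io ∨ ready: {Ready, Blocked, Running}.
States satisfying EG (io ∨ ready): {Ready, Blocked, Running}.
States satisfying io → ¬ready: {Terminated, Ready, Blocked, Running}.
States satisfying EG (io → ¬ready): {Terminated, Ready, Blocked, Running}.
States satisfying EG (io ∨ ready) ∧ EG (io → ¬ready): {Ready, Blocked, Running}.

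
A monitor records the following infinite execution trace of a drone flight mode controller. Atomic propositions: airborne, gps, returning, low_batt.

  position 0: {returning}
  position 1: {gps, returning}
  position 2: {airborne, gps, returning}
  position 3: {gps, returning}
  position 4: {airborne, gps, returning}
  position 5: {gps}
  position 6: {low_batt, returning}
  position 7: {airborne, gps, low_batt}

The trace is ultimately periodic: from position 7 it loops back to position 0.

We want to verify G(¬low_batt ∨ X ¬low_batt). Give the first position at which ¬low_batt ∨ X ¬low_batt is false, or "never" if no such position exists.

Check ¬low_batt ∨ X ¬low_batt at each position in order: 0 ✓, 1 ✓, 2 ✓, 3 ✓, 4 ✓, 5 ✓.
At position 6 the labels are {low_batt, returning} and the next position 7 has {airborne, gps, low_batt}, so ¬low_batt ∨ X ¬low_batt is false there. This is the first violation.

6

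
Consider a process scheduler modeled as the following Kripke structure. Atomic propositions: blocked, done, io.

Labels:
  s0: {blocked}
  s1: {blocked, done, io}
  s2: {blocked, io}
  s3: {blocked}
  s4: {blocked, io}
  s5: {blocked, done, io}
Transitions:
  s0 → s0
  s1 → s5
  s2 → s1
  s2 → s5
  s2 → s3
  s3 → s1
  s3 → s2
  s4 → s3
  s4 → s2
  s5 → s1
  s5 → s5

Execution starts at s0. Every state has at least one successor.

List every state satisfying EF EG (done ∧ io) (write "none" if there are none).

States satisfying EG (done ∧ io): {s1, s5}.
States satisfying EF EG (done ∧ io): {s1, s2, s3, s4, s5}.

{s1, s2, s3, s4, s5}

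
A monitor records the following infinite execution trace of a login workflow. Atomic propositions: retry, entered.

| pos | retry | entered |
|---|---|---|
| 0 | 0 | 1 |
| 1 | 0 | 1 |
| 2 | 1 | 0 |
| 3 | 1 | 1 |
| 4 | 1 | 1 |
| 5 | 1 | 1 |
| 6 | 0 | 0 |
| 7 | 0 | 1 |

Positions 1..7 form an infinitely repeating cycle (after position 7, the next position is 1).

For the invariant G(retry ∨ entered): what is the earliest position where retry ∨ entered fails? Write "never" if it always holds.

6

Check retry ∨ entered at each position in order: 0 ✓, 1 ✓, 2 ✓, 3 ✓, 4 ✓, 5 ✓.
At position 6 the labels are {}, so retry ∨ entered is false there. This is the first violation.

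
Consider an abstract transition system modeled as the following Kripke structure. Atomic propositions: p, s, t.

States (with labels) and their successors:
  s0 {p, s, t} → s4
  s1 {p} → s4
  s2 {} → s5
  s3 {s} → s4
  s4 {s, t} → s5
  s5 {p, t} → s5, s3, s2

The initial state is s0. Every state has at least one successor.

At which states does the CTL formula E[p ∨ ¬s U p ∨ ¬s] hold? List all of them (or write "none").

{s0, s1, s2, s5}

States satisfying p ∨ ¬s: {s0, s1, s2, s5}.
States satisfying E[p ∨ ¬s U p ∨ ¬s]: {s0, s1, s2, s5}.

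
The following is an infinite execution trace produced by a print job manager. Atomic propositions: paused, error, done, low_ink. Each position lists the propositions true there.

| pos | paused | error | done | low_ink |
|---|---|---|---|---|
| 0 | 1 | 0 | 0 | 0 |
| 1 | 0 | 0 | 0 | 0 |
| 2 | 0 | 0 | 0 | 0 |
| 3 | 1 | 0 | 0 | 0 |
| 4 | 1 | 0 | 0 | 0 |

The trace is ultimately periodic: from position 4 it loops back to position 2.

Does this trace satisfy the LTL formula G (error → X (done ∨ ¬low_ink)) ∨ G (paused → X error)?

Yes

error → X (done ∨ ¬low_ink) holds at every position 0..4, and those are all positions ever visited, so G (error → X (done ∨ ¬low_ink)) holds.
paused → X error must hold at every position from 0 onward. It fails at position 0, so G (paused → X error) is false.
Positions where paused holds: 0, 3, 4.
Check X error at each: 0→fails, 3→fails, 4→fails.
At position 0: G (error → X (done ∨ ¬low_ink)) is true; G (paused → X error) is false; so G (error → X (done ∨ ¬low_ink)) ∨ G (paused → X error) is true.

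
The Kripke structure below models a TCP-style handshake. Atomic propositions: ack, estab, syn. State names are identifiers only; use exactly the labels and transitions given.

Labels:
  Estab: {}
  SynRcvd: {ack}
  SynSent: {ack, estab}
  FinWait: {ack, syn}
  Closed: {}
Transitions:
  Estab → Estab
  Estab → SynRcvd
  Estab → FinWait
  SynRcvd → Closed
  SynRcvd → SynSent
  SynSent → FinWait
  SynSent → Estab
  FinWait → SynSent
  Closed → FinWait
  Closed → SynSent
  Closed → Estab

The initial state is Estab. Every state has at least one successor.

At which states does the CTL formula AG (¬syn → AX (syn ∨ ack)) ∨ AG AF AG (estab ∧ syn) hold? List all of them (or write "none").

none

States satisfying ¬syn → AX (syn ∨ ack): {FinWait}.
States satisfying AG (¬syn → AX (syn ∨ ack)): ∅.
States satisfying AF AG (estab ∧ syn): ∅.
States satisfying AG AF AG (estab ∧ syn): ∅.
States satisfying AG (¬syn → AX (syn ∨ ack)) ∨ AG AF AG (estab ∧ syn): ∅.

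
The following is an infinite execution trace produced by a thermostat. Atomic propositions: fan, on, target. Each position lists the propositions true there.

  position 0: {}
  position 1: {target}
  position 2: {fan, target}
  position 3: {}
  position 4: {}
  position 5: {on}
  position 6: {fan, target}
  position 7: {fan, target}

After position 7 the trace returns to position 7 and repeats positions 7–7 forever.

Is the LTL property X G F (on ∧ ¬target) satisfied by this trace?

Violated

The position after 0 is 1; G F (on ∧ ¬target) is false there.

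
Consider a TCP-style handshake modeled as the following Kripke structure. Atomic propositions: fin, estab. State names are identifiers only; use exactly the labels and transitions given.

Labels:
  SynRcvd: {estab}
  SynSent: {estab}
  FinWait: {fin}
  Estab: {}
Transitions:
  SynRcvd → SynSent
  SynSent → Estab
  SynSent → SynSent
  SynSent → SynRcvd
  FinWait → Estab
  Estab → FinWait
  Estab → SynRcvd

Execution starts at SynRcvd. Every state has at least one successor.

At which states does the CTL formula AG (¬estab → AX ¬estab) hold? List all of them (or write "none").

none

States satisfying ¬estab → AX ¬estab: {SynRcvd, SynSent, FinWait}.
States satisfying AG (¬estab → AX ¬estab): ∅.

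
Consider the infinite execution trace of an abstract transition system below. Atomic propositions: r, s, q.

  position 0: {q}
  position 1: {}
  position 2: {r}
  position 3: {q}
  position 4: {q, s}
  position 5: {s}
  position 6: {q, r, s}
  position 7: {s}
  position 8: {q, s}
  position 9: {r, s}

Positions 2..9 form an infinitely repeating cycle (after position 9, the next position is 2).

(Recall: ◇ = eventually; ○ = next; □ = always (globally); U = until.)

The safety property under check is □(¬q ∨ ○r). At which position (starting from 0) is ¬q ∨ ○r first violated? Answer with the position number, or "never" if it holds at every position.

At position 0 the labels are {q} and the next position 1 has {}, so ¬q ∨ ○r is false there. This is the first violation.

0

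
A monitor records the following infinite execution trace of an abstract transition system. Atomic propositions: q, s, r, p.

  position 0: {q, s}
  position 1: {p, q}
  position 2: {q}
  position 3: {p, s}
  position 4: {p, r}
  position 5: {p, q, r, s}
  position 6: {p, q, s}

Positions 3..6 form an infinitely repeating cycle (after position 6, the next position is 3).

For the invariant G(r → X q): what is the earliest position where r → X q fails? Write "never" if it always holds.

never

r → X q holds at every position 0..6, and those are all the positions the trace ever visits, so the invariant G(r → X q) is never violated.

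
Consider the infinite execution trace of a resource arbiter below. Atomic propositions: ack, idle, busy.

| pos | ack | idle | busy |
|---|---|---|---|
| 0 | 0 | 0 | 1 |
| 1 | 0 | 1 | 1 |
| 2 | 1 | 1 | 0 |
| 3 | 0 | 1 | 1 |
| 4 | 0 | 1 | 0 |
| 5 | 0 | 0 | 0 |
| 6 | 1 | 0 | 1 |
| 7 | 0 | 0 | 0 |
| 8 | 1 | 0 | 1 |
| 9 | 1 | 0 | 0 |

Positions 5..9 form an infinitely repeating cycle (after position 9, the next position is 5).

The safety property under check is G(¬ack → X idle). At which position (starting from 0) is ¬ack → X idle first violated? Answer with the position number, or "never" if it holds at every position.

Check ¬ack → X idle at each position in order: 0 ✓, 1 ✓, 2 ✓, 3 ✓.
At position 4 the labels are {idle} and the next position 5 has {}, so ¬ack → X idle is false there. This is the first violation.

4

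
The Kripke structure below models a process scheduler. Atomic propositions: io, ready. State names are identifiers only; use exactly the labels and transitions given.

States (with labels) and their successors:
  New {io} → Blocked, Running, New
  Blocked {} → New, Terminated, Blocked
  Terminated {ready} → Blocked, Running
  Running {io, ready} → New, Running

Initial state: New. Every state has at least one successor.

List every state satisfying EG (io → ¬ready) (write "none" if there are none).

States satisfying io → ¬ready: {New, Blocked, Terminated}.
States satisfying EG (io → ¬ready): {New, Blocked, Terminated}.

{New, Blocked, Terminated}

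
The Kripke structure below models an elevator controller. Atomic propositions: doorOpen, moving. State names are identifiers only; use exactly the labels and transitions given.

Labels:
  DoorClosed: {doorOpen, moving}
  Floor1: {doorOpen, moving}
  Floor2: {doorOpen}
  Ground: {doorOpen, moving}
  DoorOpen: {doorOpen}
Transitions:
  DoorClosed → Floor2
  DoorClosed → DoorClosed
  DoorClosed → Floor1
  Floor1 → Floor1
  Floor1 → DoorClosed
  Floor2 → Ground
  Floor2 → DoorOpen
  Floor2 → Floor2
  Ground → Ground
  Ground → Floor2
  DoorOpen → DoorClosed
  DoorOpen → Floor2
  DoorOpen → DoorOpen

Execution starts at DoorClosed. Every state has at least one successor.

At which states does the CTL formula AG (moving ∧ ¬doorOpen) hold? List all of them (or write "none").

States satisfying moving ∧ ¬doorOpen: ∅.
States satisfying AG (moving ∧ ¬doorOpen): ∅.

none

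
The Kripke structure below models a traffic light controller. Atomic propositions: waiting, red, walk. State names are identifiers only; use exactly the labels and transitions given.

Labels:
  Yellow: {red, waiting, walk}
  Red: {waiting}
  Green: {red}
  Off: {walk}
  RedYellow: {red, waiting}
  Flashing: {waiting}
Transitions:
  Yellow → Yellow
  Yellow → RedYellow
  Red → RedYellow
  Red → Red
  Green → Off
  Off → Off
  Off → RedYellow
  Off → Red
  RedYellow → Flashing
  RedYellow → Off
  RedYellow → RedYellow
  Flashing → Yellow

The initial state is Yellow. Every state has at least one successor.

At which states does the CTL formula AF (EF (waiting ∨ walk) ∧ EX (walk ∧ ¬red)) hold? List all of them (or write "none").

States satisfying EF (waiting ∨ walk) ∧ EX (walk ∧ ¬red): {Green, Off, RedYellow}.
States satisfying AF (EF (waiting ∨ walk) ∧ EX (walk ∧ ¬red)): {Green, Off, RedYellow}.

{Green, Off, RedYellow}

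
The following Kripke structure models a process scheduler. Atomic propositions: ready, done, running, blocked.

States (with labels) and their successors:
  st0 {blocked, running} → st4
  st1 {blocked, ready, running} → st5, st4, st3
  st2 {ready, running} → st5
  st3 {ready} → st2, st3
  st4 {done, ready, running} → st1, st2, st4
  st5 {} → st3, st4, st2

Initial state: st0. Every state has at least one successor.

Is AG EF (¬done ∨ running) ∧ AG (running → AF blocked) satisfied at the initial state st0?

States satisfying EF (¬done ∨ running): {st0, st1, st2, st3, st4, st5}.
States satisfying AG EF (¬done ∨ running): {st0, st1, st2, st3, st4, st5}.
States satisfying running → AF blocked: {st0, st1, st3, st5}.
States satisfying AG (running → AF blocked): ∅.
States satisfying AG EF (¬done ∨ running) ∧ AG (running → AF blocked): ∅.
st0 ∉ Sat(AG EF (¬done ∨ running) ∧ AG (running → AF blocked)).

No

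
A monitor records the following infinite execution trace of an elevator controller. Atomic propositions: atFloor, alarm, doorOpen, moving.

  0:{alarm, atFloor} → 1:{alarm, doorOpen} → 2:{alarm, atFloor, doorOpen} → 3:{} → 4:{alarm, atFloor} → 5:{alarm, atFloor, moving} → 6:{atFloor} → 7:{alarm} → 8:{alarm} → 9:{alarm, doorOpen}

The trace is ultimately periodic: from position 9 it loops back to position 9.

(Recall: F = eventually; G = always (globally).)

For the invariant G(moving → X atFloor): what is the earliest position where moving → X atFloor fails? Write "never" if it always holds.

moving → X atFloor holds at every position 0..9, and those are all the positions the trace ever visits, so the invariant G(moving → X atFloor) is never violated.

never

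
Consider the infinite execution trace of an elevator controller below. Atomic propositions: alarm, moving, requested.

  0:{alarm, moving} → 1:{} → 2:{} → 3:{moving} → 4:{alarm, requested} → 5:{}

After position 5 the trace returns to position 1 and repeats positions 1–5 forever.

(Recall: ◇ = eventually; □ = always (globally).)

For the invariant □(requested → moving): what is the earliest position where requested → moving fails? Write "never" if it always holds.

Check requested → moving at each position in order: 0 ✓, 1 ✓, 2 ✓, 3 ✓.
At position 4 the labels are {alarm, requested}, so requested → moving is false there. This is the first violation.

4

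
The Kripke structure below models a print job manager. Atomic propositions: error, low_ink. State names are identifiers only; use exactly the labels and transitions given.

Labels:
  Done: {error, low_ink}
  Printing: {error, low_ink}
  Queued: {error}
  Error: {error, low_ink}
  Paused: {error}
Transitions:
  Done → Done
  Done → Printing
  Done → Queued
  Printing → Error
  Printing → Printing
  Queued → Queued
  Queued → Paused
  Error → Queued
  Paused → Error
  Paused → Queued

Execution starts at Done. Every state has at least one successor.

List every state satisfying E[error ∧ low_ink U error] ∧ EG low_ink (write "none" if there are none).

{Done, Printing}

States satisfying error ∧ low_ink: {Done, Printing, Error}.
States satisfying error: {Done, Printing, Queued, Error, Paused}.
States satisfying E[error ∧ low_ink U error]: {Done, Printing, Queued, Error, Paused}.
States satisfying low_ink: {Done, Printing, Error}.
States satisfying EG low_ink: {Done, Printing}.
States satisfying E[error ∧ low_ink U error] ∧ EG low_ink: {Done, Printing}.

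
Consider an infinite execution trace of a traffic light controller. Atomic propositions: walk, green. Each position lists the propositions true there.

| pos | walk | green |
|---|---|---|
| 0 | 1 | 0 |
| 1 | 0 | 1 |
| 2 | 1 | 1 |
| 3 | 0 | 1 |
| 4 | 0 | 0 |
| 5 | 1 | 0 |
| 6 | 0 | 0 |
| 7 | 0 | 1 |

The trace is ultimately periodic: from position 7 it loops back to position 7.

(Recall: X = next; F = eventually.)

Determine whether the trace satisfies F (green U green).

Satisfied

green U green holds at position 1, which is reachable from 0, so F (green U green) holds.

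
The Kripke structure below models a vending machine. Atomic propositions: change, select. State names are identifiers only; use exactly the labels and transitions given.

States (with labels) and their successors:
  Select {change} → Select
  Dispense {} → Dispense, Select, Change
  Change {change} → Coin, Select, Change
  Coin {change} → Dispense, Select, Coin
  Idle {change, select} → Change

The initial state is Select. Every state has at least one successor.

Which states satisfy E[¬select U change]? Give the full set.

{Select, Dispense, Change, Coin, Idle}

States satisfying ¬select: {Select, Dispense, Change, Coin}.
States satisfying change: {Select, Change, Coin, Idle}.
States satisfying E[¬select U change]: {Select, Dispense, Change, Coin, Idle}.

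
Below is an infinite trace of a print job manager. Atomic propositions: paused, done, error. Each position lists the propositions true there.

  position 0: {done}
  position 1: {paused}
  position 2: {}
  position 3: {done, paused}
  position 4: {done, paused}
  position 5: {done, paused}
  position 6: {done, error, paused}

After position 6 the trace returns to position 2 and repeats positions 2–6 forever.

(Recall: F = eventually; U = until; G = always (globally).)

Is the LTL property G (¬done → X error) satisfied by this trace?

¬done → X error must hold at every position from 0 onward. It fails at position 1, so G (¬done → X error) is false.
Positions where ¬done holds: 1, 2.
Check X error at each: 1→fails, 2→fails.

No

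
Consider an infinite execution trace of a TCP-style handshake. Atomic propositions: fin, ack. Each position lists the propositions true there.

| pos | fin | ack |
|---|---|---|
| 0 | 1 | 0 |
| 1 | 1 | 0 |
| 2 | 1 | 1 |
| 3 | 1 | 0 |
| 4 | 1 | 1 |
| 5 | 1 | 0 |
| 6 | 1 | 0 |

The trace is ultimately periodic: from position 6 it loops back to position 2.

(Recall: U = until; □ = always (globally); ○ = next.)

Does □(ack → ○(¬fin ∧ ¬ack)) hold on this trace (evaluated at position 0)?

Does not hold

ack → ○(¬fin ∧ ¬ack) must hold at every position from 0 onward. It fails at position 2, so □(ack → ○(¬fin ∧ ¬ack)) is false.
Positions where ack holds: 2, 4.
Check ○(¬fin ∧ ¬ack) at each: 2→fails, 4→fails.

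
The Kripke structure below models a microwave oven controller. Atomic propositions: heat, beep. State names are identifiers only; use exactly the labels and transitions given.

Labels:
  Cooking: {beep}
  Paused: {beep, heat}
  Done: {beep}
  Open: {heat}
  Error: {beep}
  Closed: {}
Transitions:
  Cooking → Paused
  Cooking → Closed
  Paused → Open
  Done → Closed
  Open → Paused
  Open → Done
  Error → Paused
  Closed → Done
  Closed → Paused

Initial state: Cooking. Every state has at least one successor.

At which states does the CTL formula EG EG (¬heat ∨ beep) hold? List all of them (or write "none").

States satisfying EG (¬heat ∨ beep): {Cooking, Done, Closed}.
States satisfying EG EG (¬heat ∨ beep): {Cooking, Done, Closed}.

{Cooking, Done, Closed}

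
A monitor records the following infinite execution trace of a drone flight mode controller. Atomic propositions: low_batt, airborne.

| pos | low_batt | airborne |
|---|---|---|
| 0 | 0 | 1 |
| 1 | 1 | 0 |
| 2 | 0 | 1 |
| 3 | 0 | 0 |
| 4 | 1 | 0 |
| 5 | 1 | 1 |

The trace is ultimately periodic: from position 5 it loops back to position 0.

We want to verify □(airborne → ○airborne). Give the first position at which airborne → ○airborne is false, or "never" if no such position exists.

0

At position 0 the labels are {airborne} and the next position 1 has {low_batt}, so airborne → ○airborne is false there. This is the first violation.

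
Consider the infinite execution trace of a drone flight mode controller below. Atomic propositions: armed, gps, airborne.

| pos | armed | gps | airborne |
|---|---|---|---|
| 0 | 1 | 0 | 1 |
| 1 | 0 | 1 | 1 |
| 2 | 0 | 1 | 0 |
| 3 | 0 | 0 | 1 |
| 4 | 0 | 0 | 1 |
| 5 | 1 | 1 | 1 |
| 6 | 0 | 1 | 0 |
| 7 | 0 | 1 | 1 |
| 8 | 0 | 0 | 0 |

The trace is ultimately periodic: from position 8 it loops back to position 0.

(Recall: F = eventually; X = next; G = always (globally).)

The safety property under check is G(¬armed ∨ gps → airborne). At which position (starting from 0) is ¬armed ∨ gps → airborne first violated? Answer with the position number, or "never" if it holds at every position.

2

Check ¬armed ∨ gps → airborne at each position in order: 0 ✓, 1 ✓.
At position 2 the labels are {gps}, so ¬armed ∨ gps → airborne is false there. This is the first violation.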